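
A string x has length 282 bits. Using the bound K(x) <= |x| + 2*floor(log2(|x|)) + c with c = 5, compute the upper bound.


floor(log2(282)) = 8
2 * 8 = 16
K(x) <= 282 + 16 + 5 = 303

303


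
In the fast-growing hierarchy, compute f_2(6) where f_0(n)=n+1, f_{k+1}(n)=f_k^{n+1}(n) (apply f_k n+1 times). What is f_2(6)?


f_2(6) = f_1^7(6)
f_1(m) = 2m + 1.
Iterating: f_1^k(n) = 2^k*(n+1) - 1.
f_2(6) = 2^7*(6+1) - 1 = 128*7 - 1 = 895

895


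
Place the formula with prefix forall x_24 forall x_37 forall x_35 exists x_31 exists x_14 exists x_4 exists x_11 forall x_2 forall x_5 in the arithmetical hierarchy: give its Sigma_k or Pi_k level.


Leading quantifier is forall, so the class is Pi.
Number of quantifier blocks = alternations + 1 = 2 + 1 = 3.
Classification: Pi_3

Pi_3


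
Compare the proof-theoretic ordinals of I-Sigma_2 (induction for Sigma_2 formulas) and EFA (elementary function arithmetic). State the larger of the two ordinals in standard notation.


Proof-theoretic ordinal of I-Sigma_2 (induction for Sigma_2 formulas): omega^(omega^omega)
Proof-theoretic ordinal of EFA (elementary function arithmetic): omega^3
Comparing: omega^3 < omega^(omega^omega).
The larger ordinal is omega^(omega^omega) (from I-Sigma_2 (induction for Sigma_2 formulas)).

omega^(omega^omega)


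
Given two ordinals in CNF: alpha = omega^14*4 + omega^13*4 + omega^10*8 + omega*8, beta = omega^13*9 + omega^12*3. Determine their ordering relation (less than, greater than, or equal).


Compare term by term from highest exponent:
alpha = omega^14*4 + omega^13*4 + omega^10*8 + omega*8
beta = omega^13*9 + omega^12*3
Term 1: alpha has omega^14*4, beta has omega^13*9
Term 2: alpha has omega^13*4, beta has omega^12*3
Term 3: alpha has omega^10*8, beta has omega^0*0
Term 4: alpha has omega^1*8, beta has omega^0*0
Result: alpha > beta

alpha > beta


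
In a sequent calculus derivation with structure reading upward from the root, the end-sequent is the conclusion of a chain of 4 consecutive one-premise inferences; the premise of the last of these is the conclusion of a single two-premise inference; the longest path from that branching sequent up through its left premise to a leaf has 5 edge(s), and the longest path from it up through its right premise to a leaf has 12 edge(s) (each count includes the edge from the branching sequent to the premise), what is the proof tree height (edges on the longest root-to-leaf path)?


Longest path through the left premise: 5 edges (measured from the branching sequent)
Longest path through the right premise: 12 edges
Height of the subtree rooted at the branching sequent: max(5, 12) = 12
The branching sequent sits 4 edges above the root (the chain of one-premise inferences), so height = 12 + 4 = 16

16


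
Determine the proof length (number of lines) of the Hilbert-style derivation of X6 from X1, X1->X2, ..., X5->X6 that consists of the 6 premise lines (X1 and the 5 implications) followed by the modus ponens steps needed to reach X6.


We have 6 premise lines: X1 and 5 implications.
Each implication is detached once by MP, giving 5 MP lines.
6 premise lines + 5 MP lines = 11 total lines.

11


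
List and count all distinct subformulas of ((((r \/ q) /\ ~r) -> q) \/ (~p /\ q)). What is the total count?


Formula: ((((r \/ q) /\ ~r) -> q) \/ (~p /\ q))
Subformulas found:
  1. q
  2. r
  3. p
  4. ~p
  5. ~r
  6. (r \/ q)
  7. (~p /\ q)
  8. ((r \/ q) /\ ~r)
  9. (((r \/ q) /\ ~r) -> q)
  10. ((((r \/ q) /\ ~r) -> q) \/ (~p /\ q))
Total distinct subformulas = 10

10


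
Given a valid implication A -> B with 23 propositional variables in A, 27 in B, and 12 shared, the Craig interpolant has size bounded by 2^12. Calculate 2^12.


Shared atoms = 12
Craig interpolant size bound = 2^12
= 4096

4096


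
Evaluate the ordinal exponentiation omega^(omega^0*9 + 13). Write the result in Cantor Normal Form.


omega^(omega^0*9 + 13):
omega^0 = 1, so the exponent is 9 + 13 = 22 (finite ordinal addition).
Result = omega^22, already a single CNF term.

omega^22


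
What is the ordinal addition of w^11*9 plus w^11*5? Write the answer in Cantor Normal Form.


Ordinal addition w^11*9 + w^11*5:
Both terms have the same exponent 11.
w^e*c + w^e*d = w^e*(c+d).
Result = w^11*(9+5) = w^11*14

w^11*14


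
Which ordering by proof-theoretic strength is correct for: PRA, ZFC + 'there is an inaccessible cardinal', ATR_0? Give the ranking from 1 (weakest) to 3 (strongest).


Ordering by consistency strength:
1. PRA
2. ATR_0
3. ZFC + 'there is an inaccessible cardinal'


PRA=1, ZFC + 'there is an inaccessible cardinal'=3, ATR_0=2


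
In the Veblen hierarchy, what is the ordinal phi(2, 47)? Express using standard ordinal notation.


phi(2, 47):
phi(2, beta) = zeta_beta (the beta-th zeta number, fixed point of epsilon).
phi(2, 47) = zeta_47

zeta_47


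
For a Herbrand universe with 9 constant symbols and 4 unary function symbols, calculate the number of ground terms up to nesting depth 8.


Herbrand terms by depth:
Depth 0: 9 constants
Depth 1: 36 new terms (running total: 45)
Depth 2: 144 new terms (running total: 189)
Depth 3: 576 new terms (running total: 765)
Depth 4: 2304 new terms (running total: 3069)
Depth 5: 9216 new terms (running total: 12285)
Depth 6: 36864 new terms (running total: 49149)
Depth 7: 147456 new terms (running total: 196605)
Depth 8: 589824 new terms (running total: 786429)
Total distinct ground terms = 786429

786429


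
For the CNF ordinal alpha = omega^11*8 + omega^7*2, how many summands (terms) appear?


CNF: omega^11*8 + omega^7*2
Count the summands separated by '+':
  term 1: omega^11*8
  term 2: omega^7*2
Total terms = 2

2


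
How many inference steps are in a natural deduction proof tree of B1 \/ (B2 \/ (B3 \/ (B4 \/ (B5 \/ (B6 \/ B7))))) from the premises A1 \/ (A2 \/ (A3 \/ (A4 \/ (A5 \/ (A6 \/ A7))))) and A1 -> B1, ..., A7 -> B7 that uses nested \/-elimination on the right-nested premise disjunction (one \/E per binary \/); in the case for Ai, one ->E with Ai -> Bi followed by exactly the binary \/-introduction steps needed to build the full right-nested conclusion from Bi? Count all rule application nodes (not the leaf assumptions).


Constructive dilemma with 7 branches, all disjunctions right-nested:
- \/E: the premise has 6 binary \/, each eliminated once: 6 nodes.
- ->E: one per case (Ai with Ai -> Bi gives Bi): 7 nodes.
- \/I: in case i < n, Bi needs 1 step to form Bi \/ (B(i+1) \/ ...) and then i-1 steps to prepend B(i-1), ..., B1, i.e. i steps; in case i = n, B7 needs 6 prepend steps.
  \/I total = (1 + 2 + ... + 6) + 6 = 21 + 6 = 27 nodes.
Total = 6 + 7 + 27 = 40

40


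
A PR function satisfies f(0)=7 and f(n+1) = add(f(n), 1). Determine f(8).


f(0) = 7
f(1) = add(f(0), 1) = add(7, 1) = 8
f(2) = add(f(1), 1) = add(8, 1) = 9
f(3) = add(f(2), 1) = add(9, 1) = 10
f(4) = add(f(3), 1) = add(10, 1) = 11
f(5) = add(f(4), 1) = add(11, 1) = 12
f(6) = add(f(5), 1) = add(12, 1) = 13
f(7) = add(f(6), 1) = add(13, 1) = 14
f(8) = add(f(7), 1) = add(14, 1) = 15


15


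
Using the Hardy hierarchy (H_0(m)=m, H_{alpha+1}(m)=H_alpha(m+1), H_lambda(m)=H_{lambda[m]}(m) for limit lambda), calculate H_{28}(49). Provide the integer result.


H_28(49):
For finite ordinals k, H_k(n) = n + k (each successor step adds 1).
H_28(49) = 49 + 28 = 77

77


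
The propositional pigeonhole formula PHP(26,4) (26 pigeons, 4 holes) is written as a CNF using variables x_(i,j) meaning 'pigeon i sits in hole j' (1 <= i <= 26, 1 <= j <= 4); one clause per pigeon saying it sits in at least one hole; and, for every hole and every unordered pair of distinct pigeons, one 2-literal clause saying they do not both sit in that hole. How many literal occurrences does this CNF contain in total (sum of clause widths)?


PHP(26,4): 26 pigeons, 4 holes, 26*4 = 104 variables.
- pigeon clauses: one per pigeon -> 26 clauses of width 4 -> 104 literals
- hole clauses: 4 holes * C(26,2) = 4 * 325 -> 1300 clauses of width 2 -> 2600 literals
Total literal occurrences = 104 + 2600 = 2704

2704


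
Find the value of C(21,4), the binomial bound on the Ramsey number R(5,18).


R(5,18) <= C(5+18-2, 5-1) = C(21, 4)
C(21, 4) = 21! / (4! * 17!)
= 5985

5985


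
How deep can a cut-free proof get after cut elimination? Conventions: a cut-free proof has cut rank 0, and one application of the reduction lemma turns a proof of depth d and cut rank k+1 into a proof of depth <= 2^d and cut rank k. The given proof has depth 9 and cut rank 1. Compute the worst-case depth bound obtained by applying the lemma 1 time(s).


Each rank reduction sends depth d to at most 2^d; cut rank r needs r reductions.
2_0(9) = 9
2_1(9) = 2^9 = 512
Cut-free depth bound = 512

512


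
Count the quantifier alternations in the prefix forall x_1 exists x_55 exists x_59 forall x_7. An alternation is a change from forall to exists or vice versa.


Walk the prefix and count type changes:
  position 1: forall -> exists <-- alternation
  position 2: exists -> exists
  position 3: exists -> forall <-- alternation
Total alternations = 2

2


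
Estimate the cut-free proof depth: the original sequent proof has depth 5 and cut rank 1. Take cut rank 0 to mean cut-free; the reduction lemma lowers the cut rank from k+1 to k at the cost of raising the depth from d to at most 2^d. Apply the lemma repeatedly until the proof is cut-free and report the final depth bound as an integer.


Each rank reduction sends depth d to at most 2^d; cut rank r needs r reductions.
2_0(5) = 5
2_1(5) = 2^5 = 32
Cut-free depth bound = 32

32


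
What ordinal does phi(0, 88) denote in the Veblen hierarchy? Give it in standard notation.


phi(0, 88):
phi(0, beta) = omega^beta by definition.
phi(0, 88) = omega^88

omega^88


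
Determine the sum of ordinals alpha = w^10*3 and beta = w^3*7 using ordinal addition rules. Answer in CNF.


Ordinal addition w^10*3 + w^3*7:
Leading exponent of alpha (10) > leading exponent of beta (3).
Since alpha's term has higher exponent than beta's leading term,
the sum is simply alpha followed by beta.
Result = w^10*3 + w^3*7

w^10*3 + w^3*7


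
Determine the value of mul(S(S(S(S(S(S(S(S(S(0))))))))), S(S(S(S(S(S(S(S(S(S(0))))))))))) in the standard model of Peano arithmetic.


mul(S^9(0), S^10(0)):
S^9(0) = 9
S^10(0) = 10
9 * 10 = 90

90


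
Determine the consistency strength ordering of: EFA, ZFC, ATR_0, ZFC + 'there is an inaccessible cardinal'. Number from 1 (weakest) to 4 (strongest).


Ordering by consistency strength:
1. EFA
2. ATR_0
3. ZFC
4. ZFC + 'there is an inaccessible cardinal'


EFA=1, ZFC=3, ATR_0=2, ZFC + 'there is an inaccessible cardinal'=4


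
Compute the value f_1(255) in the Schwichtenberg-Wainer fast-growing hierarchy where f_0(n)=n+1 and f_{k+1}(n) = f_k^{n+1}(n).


f_1(255) = f_0^256(255)
f_0 adds 1 each time, applied 256 times.
f_1(255) = 255 + 256 = 511

511


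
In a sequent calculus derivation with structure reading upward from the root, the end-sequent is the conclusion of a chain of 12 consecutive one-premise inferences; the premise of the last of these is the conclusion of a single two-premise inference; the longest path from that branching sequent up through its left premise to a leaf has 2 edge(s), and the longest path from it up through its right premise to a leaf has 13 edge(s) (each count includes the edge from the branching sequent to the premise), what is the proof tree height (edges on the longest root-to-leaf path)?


Longest path through the left premise: 2 edges (measured from the branching sequent)
Longest path through the right premise: 13 edges
Height of the subtree rooted at the branching sequent: max(2, 13) = 13
The branching sequent sits 12 edges above the root (the chain of one-premise inferences), so height = 13 + 12 = 25

25


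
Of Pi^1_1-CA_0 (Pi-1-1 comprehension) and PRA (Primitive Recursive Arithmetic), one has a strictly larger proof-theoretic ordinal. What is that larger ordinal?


Proof-theoretic ordinal of Pi^1_1-CA_0 (Pi-1-1 comprehension): psi_0(Omega_omega)
Proof-theoretic ordinal of PRA (Primitive Recursive Arithmetic): omega^omega
Comparing: omega^omega < psi_0(Omega_omega).
The larger ordinal is psi_0(Omega_omega) (from Pi^1_1-CA_0 (Pi-1-1 comprehension)).

psi_0(Omega_omega)


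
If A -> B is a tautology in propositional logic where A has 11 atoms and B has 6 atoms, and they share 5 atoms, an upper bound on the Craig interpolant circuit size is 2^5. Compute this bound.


Shared atoms = 5
Craig interpolant size bound = 2^5
= 32

32


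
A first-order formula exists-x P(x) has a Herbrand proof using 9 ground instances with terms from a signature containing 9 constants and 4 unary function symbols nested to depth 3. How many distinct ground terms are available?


Herbrand terms by depth:
Depth 0: 9 constants
Depth 1: 36 new terms (running total: 45)
Depth 2: 144 new terms (running total: 189)
Depth 3: 576 new terms (running total: 765)
Total distinct ground terms = 765

765


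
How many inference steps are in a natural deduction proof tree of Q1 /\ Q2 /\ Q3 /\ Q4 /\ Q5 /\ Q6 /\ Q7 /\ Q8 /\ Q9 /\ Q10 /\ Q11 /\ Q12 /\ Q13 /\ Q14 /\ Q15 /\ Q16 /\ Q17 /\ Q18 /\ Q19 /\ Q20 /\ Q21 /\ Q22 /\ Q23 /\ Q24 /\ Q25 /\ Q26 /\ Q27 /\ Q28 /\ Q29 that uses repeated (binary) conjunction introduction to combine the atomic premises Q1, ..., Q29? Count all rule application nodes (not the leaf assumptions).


The target conjunction has 29 conjuncts, i.e. 28 binary /\ connectives.
Each conjunction-intro joins two pieces, so 29 atoms require 29-1 = 28 applications.
Total inference nodes = 28

28


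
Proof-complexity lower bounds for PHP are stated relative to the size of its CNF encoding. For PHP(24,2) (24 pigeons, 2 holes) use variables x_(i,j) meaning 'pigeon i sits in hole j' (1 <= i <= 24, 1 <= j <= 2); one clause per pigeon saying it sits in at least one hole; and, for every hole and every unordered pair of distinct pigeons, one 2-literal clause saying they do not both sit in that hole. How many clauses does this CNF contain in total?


PHP(24,2): 24 pigeons, 2 holes, 24*2 = 48 variables.
- pigeon clauses: one per pigeon -> 24 clauses
- hole clauses: 2 holes * C(24,2) = 2 * 276 -> 552 clauses
Total clauses = 24 + 552 = 576

576


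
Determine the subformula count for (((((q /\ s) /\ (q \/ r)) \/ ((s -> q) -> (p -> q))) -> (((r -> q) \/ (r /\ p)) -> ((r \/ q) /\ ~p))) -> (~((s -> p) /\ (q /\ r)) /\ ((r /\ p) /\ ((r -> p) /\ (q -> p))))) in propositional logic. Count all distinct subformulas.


Formula: (((((q /\ s) /\ (q \/ r)) \/ ((s -> q) -> (p -> q))) -> (((r -> q) \/ (r /\ p)) -> ((r \/ q) /\ ~p))) -> (~((s -> p) /\ (q /\ r)) /\ ((r /\ p) /\ ((r -> p) /\ (q -> p)))))
Subformulas found:
  1. r
  2. q
  3. s
  4. p
  5. ~p
  6. (r -> q)
  7. (q \/ r)
  8. (r /\ p)
  9. (q /\ r)
  10. (r -> p)
  11. (q -> p)
  12. (s -> p)
  13. (r \/ q)
  14. (q /\ s)
  15. (s -> q)
  16. (p -> q)
  17. ((r \/ q) /\ ~p)
  18. ((r -> p) /\ (q -> p))
  19. ((q /\ s) /\ (q \/ r))
  20. ((r -> q) \/ (r /\ p))
  21. ((s -> p) /\ (q /\ r))
  22. ((s -> q) -> (p -> q))
  23. ~((s -> p) /\ (q /\ r))
  24. ((r /\ p) /\ ((r -> p) /\ (q -> p)))
  25. (((r -> q) \/ (r /\ p)) -> ((r \/ q) /\ ~p))
  26. (((q /\ s) /\ (q \/ r)) \/ ((s -> q) -> (p -> q)))
  27. (~((s -> p) /\ (q /\ r)) /\ ((r /\ p) /\ ((r -> p) /\ (q -> p))))
  28. ((((q /\ s) /\ (q \/ r)) \/ ((s -> q) -> (p -> q))) -> (((r -> q) \/ (r /\ p)) -> ((r \/ q) /\ ~p)))
  29. (((((q /\ s) /\ (q \/ r)) \/ ((s -> q) -> (p -> q))) -> (((r -> q) \/ (r /\ p)) -> ((r \/ q) /\ ~p))) -> (~((s -> p) /\ (q /\ r)) /\ ((r /\ p) /\ ((r -> p) /\ (q -> p)))))
Total distinct subformulas = 29

29


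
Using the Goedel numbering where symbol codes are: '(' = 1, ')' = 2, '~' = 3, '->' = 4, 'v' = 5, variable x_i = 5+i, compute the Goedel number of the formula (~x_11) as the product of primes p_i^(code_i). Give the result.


Formula: (~x_11)
Symbol codes: [1, 3, 16, 2]
Primes: [2, 3, 5, 7]
p_1^1 = 2^1 = 2
p_2^3 = 3^3 = 27
p_3^16 = 5^16 = 152587890625
p_4^2 = 7^2 = 49
Product = 403747558593750

403747558593750


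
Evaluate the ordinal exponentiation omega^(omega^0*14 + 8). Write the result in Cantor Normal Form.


omega^(omega^0*14 + 8):
omega^0 = 1, so the exponent is 14 + 8 = 22 (finite ordinal addition).
Result = omega^22, already a single CNF term.

omega^22


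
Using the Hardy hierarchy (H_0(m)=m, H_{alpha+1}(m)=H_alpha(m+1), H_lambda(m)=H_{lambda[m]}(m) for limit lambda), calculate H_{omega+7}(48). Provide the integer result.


H_{omega+7}(48):
Unwind the 7 successor steps: H_{omega+7}(48) = H_omega(48+7) = H_omega(55).
H_omega(m) = H_m(m) = m + m = 2m.
Result = 2 * 55 = 110

110


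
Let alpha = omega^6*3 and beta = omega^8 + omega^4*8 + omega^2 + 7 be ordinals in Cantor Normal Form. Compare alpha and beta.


Compare term by term from highest exponent:
alpha = omega^6*3
beta = omega^8 + omega^4*8 + omega^2 + 7
Term 1: alpha has omega^6*3, beta has omega^8*1
Term 2: alpha has omega^0*0, beta has omega^4*8
Term 3: alpha has omega^0*0, beta has omega^2*1
Term 4: alpha has omega^0*0, beta has omega^0*7
Result: alpha < beta

alpha < beta


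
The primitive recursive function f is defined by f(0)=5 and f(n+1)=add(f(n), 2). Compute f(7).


f(0) = 5
f(1) = add(f(0), 2) = add(5, 2) = 7
f(2) = add(f(1), 2) = add(7, 2) = 9
f(3) = add(f(2), 2) = add(9, 2) = 11
f(4) = add(f(3), 2) = add(11, 2) = 13
f(5) = add(f(4), 2) = add(13, 2) = 15
f(6) = add(f(5), 2) = add(15, 2) = 17
f(7) = add(f(6), 2) = add(17, 2) = 19


19


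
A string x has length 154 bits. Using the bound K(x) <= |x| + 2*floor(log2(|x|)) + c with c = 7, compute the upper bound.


floor(log2(154)) = 7
2 * 7 = 14
K(x) <= 154 + 14 + 7 = 175

175


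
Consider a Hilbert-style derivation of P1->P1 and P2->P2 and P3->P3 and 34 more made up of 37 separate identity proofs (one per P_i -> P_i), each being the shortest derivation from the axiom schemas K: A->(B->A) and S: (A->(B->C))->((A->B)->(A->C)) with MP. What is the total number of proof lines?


The shortest proof of A->A from K and S in the Hilbert calculus has exactly 5 lines:
(1) K instance A->((A->A)->A), (2) S instance, (3) MP on 1,2, (4) K instance A->(A->A), (5) MP on 3,4.
For 37 independent identities: 37 * 5 = 185 lines total.

185


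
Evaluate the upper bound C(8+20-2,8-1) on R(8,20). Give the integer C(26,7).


R(8,20) <= C(8+20-2, 8-1) = C(26, 7)
C(26, 7) = 26! / (7! * 19!)
= 657800

657800


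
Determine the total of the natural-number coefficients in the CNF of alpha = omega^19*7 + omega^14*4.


CNF: omega^19*7 + omega^14*4
Coefficients: 7 + 4 = 11

11


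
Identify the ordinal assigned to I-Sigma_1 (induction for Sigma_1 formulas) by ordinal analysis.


The proof-theoretic ordinal of I-Sigma_1 (induction for Sigma_1 formulas) is a standard result in ordinal analysis.
This ordinal is the supremum of order types of primitive recursive well-orderings
that the theory can prove to be well-ordered.
For I-Sigma_1 (induction for Sigma_1 formulas), the proof-theoretic ordinal is omega^omega.

omega^omega


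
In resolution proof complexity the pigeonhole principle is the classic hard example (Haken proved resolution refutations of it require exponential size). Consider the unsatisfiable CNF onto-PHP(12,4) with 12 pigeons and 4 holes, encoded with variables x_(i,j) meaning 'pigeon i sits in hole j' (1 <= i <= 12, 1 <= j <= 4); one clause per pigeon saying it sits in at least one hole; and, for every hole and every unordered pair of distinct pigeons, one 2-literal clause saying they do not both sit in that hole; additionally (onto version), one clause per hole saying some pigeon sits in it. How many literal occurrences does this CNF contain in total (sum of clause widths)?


onto-PHP(12,4): 12 pigeons, 4 holes, 12*4 = 48 variables.
- pigeon clauses: one per pigeon -> 12 clauses of width 4 -> 48 literals
- hole clauses: 4 holes * C(12,2) = 4 * 66 -> 264 clauses of width 2 -> 528 literals
- onto clauses: one per hole -> 4 clauses of width 12 -> 48 literals
Total literal occurrences = 48 + 528 + 48 = 624

624


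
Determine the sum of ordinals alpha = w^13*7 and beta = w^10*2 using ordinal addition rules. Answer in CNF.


Ordinal addition w^13*7 + w^10*2:
Leading exponent of alpha (13) > leading exponent of beta (10).
Since alpha's term has higher exponent than beta's leading term,
the sum is simply alpha followed by beta.
Result = w^13*7 + w^10*2

w^13*7 + w^10*2


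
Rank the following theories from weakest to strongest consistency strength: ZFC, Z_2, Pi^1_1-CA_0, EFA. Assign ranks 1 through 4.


Ordering by consistency strength:
1. EFA
2. Pi^1_1-CA_0
3. Z_2
4. ZFC


ZFC=4, Z_2=3, Pi^1_1-CA_0=2, EFA=1


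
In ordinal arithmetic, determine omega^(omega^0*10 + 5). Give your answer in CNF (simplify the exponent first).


omega^(omega^0*10 + 5):
omega^0 = 1, so the exponent is 10 + 5 = 15 (finite ordinal addition).
Result = omega^15, already a single CNF term.

omega^15


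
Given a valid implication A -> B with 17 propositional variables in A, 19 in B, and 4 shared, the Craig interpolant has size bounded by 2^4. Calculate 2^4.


Shared atoms = 4
Craig interpolant size bound = 2^4
= 16

16


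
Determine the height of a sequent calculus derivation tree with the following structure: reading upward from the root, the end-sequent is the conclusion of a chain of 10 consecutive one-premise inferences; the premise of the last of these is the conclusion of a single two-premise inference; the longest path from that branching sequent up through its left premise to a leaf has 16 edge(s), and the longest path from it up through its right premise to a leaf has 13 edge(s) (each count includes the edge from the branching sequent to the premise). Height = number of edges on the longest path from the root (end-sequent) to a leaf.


Longest path through the left premise: 16 edges (measured from the branching sequent)
Longest path through the right premise: 13 edges
Height of the subtree rooted at the branching sequent: max(16, 13) = 16
The branching sequent sits 10 edges above the root (the chain of one-premise inferences), so height = 16 + 10 = 26

26


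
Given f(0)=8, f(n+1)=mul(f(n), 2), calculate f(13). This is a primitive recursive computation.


f(0) = 8
f(1) = mul(f(0), 2) = mul(8, 2) = 16
f(2) = mul(f(1), 2) = mul(16, 2) = 32
f(3) = mul(f(2), 2) = mul(32, 2) = 64
f(4) = mul(f(3), 2) = mul(64, 2) = 128
f(5) = mul(f(4), 2) = mul(128, 2) = 256
f(6) = mul(f(5), 2) = mul(256, 2) = 512
f(7) = mul(f(6), 2) = mul(512, 2) = 1024
f(8) = mul(f(7), 2) = mul(1024, 2) = 2048
f(9) = mul(f(8), 2) = mul(2048, 2) = 4096
f(10) = mul(f(9), 2) = mul(4096, 2) = 8192
f(11) = mul(f(10), 2) = mul(8192, 2) = 16384
f(12) = mul(f(11), 2) = mul(16384, 2) = 32768
f(13) = mul(f(12), 2) = mul(32768, 2) = 65536


65536


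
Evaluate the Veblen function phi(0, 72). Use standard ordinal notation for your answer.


phi(0, 72):
phi(0, beta) = omega^beta by definition.
phi(0, 72) = omega^72

omega^72


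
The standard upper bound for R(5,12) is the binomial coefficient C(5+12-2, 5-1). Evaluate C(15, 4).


R(5,12) <= C(5+12-2, 5-1) = C(15, 4)
C(15, 4) = 15! / (4! * 11!)
= 1365

1365


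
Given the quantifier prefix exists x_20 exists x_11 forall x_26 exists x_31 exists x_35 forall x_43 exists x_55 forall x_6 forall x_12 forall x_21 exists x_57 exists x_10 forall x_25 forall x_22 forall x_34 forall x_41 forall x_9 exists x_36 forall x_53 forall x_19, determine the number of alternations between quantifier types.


Walk the prefix and count type changes:
  position 1: exists -> exists
  position 2: exists -> forall <-- alternation
  position 3: forall -> exists <-- alternation
  position 4: exists -> exists
  position 5: exists -> forall <-- alternation
  position 6: forall -> exists <-- alternation
  position 7: exists -> forall <-- alternation
  position 8: forall -> forall
  position 9: forall -> forall
  position 10: forall -> exists <-- alternation
  position 11: exists -> exists
  position 12: exists -> forall <-- alternation
  position 13: forall -> forall
  position 14: forall -> forall
  position 15: forall -> forall
  position 16: forall -> forall
  position 17: forall -> exists <-- alternation
  position 18: exists -> forall <-- alternation
  position 19: forall -> forall
Total alternations = 9

9


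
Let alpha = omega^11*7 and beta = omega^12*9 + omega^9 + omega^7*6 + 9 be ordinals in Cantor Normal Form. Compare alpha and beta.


Compare term by term from highest exponent:
alpha = omega^11*7
beta = omega^12*9 + omega^9 + omega^7*6 + 9
Term 1: alpha has omega^11*7, beta has omega^12*9
Term 2: alpha has omega^0*0, beta has omega^9*1
Term 3: alpha has omega^0*0, beta has omega^7*6
Term 4: alpha has omega^0*0, beta has omega^0*9
Result: alpha < beta

alpha < beta


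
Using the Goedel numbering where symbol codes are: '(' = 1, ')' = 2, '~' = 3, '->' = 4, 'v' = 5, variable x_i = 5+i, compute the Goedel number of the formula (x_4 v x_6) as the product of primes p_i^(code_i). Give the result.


Formula: (x_4 v x_6)
Symbol codes: [1, 9, 5, 11, 2]
Primes: [2, 3, 5, 7, 11]
p_1^1 = 2^1 = 2
p_2^9 = 3^9 = 19683
p_3^5 = 5^5 = 3125
p_4^11 = 7^11 = 1977326743
p_5^2 = 11^2 = 121
Product = 29433039976117181250

29433039976117181250


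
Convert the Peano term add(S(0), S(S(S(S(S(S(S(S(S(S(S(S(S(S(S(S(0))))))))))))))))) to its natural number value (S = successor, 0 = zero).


add(S^1(0), S^16(0)):
S^1(0) = 1
S^16(0) = 16
1 + 16 = 17

17


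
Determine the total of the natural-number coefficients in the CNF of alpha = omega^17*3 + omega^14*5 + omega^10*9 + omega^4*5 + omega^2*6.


CNF: omega^17*3 + omega^14*5 + omega^10*9 + omega^4*5 + omega^2*6
Coefficients: 3 + 5 + 9 + 5 + 6 = 28

28


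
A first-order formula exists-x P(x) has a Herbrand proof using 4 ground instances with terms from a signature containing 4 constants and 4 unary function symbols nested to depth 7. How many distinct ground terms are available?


Herbrand terms by depth:
Depth 0: 4 constants
Depth 1: 16 new terms (running total: 20)
Depth 2: 64 new terms (running total: 84)
Depth 3: 256 new terms (running total: 340)
Depth 4: 1024 new terms (running total: 1364)
Depth 5: 4096 new terms (running total: 5460)
Depth 6: 16384 new terms (running total: 21844)
Depth 7: 65536 new terms (running total: 87380)
Total distinct ground terms = 87380

87380


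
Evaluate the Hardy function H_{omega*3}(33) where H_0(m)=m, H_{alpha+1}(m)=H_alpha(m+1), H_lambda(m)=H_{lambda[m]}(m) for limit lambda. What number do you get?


H_{omega*3}(33):
For the Hardy hierarchy, H_{omega*k}(n) = 2^k * n.
2^3 = 8.
8 * 33 = 264

264


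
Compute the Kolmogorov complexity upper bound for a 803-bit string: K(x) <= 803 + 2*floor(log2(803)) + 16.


floor(log2(803)) = 9
2 * 9 = 18
K(x) <= 803 + 18 + 16 = 837

837


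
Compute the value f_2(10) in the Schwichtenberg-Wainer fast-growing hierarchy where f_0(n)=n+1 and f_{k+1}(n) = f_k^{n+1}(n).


f_2(10) = f_1^11(10)
f_1(m) = 2m + 1.
Iterating: f_1^k(n) = 2^k*(n+1) - 1.
f_2(10) = 2^11*(10+1) - 1 = 2048*11 - 1 = 22527

22527


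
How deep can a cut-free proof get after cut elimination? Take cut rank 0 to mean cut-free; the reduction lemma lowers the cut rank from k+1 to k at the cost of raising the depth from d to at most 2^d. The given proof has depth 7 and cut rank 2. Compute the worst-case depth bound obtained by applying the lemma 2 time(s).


Each rank reduction sends depth d to at most 2^d; cut rank r needs r reductions.
2_0(7) = 7
2_1(7) = 2^7 = 128
2_2(7) = 2^128 = 340282366920938463463374607431768211456
Cut-free depth bound = 340282366920938463463374607431768211456

340282366920938463463374607431768211456


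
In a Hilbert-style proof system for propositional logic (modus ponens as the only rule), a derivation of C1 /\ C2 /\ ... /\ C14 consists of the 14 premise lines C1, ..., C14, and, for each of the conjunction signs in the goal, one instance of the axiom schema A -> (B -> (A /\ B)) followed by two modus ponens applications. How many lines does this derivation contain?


Conjoining 14 premises:
- 14 premise lines
- the goal has 13 conjunction signs; each costs 1 axiom instance + 2 MP = 3 lines: 3 * 13 = 39
Total = 14 + 39 = 53 lines.

53


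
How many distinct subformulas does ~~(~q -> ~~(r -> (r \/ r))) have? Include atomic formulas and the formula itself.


Formula: ~~(~q -> ~~(r -> (r \/ r)))
Subformulas found:
  1. q
  2. r
  3. ~q
  4. (r \/ r)
  5. (r -> (r \/ r))
  6. ~(r -> (r \/ r))
  7. ~~(r -> (r \/ r))
  8. (~q -> ~~(r -> (r \/ r)))
  9. ~(~q -> ~~(r -> (r \/ r)))
  10. ~~(~q -> ~~(r -> (r \/ r)))
Total distinct subformulas = 10

10


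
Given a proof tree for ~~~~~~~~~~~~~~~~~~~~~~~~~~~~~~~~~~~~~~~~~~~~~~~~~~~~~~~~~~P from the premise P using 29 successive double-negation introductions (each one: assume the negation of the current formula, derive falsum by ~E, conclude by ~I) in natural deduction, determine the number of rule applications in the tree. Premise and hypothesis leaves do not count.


Each double-negation introduction (from C infer ~~C) uses 2 inference nodes: one ~E (C and ~C give falsum) and one ~I (discharge ~C).
29 double negations = 29 * 2 = 58 inference nodes.

58


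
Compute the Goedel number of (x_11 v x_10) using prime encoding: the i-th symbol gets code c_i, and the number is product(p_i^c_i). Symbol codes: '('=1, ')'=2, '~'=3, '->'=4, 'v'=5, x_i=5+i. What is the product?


Formula: (x_11 v x_10)
Symbol codes: [1, 16, 5, 15, 2]
Primes: [2, 3, 5, 7, 11]
p_1^1 = 2^1 = 2
p_2^16 = 3^16 = 43046721
p_3^5 = 5^5 = 3125
p_4^15 = 7^15 = 4747561509943
p_5^2 = 11^2 = 121
Product = 154552510285071629220393750

154552510285071629220393750


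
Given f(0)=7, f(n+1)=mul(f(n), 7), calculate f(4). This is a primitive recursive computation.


f(0) = 7
f(1) = mul(f(0), 7) = mul(7, 7) = 49
f(2) = mul(f(1), 7) = mul(49, 7) = 343
f(3) = mul(f(2), 7) = mul(343, 7) = 2401
f(4) = mul(f(3), 7) = mul(2401, 7) = 16807


16807


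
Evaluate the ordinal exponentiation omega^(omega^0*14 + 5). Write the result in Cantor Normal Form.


omega^(omega^0*14 + 5):
omega^0 = 1, so the exponent is 14 + 5 = 19 (finite ordinal addition).
Result = omega^19, already a single CNF term.

omega^19


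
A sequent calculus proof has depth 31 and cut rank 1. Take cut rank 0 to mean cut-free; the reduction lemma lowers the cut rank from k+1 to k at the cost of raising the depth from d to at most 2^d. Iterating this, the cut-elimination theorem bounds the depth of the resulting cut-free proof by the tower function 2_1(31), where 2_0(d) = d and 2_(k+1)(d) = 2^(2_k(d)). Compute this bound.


Each rank reduction sends depth d to at most 2^d; cut rank r needs r reductions.
2_0(31) = 31
2_1(31) = 2^31 = 2147483648
Cut-free depth bound = 2147483648

2147483648


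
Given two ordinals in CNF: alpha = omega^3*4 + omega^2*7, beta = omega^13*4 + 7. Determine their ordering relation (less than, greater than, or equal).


Compare term by term from highest exponent:
alpha = omega^3*4 + omega^2*7
beta = omega^13*4 + 7
Term 1: alpha has omega^3*4, beta has omega^13*4
Term 2: alpha has omega^2*7, beta has omega^0*7
Result: alpha < beta

alpha < beta


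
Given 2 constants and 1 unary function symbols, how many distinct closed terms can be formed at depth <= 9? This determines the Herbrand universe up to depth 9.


Herbrand terms by depth:
Depth 0: 2 constants
Depth 1: 2 new terms (running total: 4)
Depth 2: 2 new terms (running total: 6)
Depth 3: 2 new terms (running total: 8)
Depth 4: 2 new terms (running total: 10)
Depth 5: 2 new terms (running total: 12)
Depth 6: 2 new terms (running total: 14)
Depth 7: 2 new terms (running total: 16)
Depth 8: 2 new terms (running total: 18)
Depth 9: 2 new terms (running total: 20)
Total distinct ground terms = 20

20


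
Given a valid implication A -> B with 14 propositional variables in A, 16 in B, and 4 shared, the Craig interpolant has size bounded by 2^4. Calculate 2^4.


Shared atoms = 4
Craig interpolant size bound = 2^4
= 16

16


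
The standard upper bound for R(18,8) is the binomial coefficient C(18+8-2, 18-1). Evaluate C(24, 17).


R(18,8) <= C(18+8-2, 18-1) = C(24, 17)
C(24, 17) = 24! / (17! * 7!)
= 346104

346104


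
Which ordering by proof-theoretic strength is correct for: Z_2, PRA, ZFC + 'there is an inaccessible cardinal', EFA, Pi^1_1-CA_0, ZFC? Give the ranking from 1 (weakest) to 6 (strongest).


Ordering by consistency strength:
1. EFA
2. PRA
3. Pi^1_1-CA_0
4. Z_2
5. ZFC
6. ZFC + 'there is an inaccessible cardinal'


Z_2=4, PRA=2, ZFC + 'there is an inaccessible cardinal'=6, EFA=1, Pi^1_1-CA_0=3, ZFC=5


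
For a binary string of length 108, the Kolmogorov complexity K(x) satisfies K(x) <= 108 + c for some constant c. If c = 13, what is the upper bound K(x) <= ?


K(x) <= |x| + c = 108 + 13 = 121

121


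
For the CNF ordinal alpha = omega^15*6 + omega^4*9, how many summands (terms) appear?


CNF: omega^15*6 + omega^4*9
Count the summands separated by '+':
  term 1: omega^15*6
  term 2: omega^4*9
Total terms = 2

2


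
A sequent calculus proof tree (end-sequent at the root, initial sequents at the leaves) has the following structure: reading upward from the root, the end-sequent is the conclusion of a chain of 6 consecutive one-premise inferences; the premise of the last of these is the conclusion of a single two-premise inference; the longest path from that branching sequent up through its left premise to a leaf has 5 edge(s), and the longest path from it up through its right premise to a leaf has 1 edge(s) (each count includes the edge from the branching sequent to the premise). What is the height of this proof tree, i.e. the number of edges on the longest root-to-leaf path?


Longest path through the left premise: 5 edges (measured from the branching sequent)
Longest path through the right premise: 1 edges
Height of the subtree rooted at the branching sequent: max(5, 1) = 5
The branching sequent sits 6 edges above the root (the chain of one-premise inferences), so height = 5 + 6 = 11

11


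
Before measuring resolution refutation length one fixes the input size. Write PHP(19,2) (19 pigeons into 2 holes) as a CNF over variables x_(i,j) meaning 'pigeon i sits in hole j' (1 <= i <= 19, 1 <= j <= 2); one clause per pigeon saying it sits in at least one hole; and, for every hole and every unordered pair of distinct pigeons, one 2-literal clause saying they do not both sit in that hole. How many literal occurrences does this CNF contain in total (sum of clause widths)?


PHP(19,2): 19 pigeons, 2 holes, 19*2 = 38 variables.
- pigeon clauses: one per pigeon -> 19 clauses of width 2 -> 38 literals
- hole clauses: 2 holes * C(19,2) = 2 * 171 -> 342 clauses of width 2 -> 684 literals
Total literal occurrences = 38 + 684 = 722

722


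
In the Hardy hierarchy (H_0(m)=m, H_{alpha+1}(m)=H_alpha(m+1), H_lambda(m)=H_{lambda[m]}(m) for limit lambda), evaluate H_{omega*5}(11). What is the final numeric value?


H_{omega*5}(11):
For the Hardy hierarchy, H_{omega*k}(n) = 2^k * n.
2^5 = 32.
32 * 11 = 352

352


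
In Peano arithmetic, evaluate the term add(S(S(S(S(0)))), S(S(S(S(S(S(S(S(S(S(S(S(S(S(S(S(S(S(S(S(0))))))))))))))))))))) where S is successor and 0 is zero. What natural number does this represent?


add(S^4(0), S^20(0)):
S^4(0) = 4
S^20(0) = 20
4 + 20 = 24

24


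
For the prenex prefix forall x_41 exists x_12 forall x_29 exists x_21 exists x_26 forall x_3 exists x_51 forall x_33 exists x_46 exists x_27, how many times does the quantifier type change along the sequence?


Walk the prefix and count type changes:
  position 1: forall -> exists <-- alternation
  position 2: exists -> forall <-- alternation
  position 3: forall -> exists <-- alternation
  position 4: exists -> exists
  position 5: exists -> forall <-- alternation
  position 6: forall -> exists <-- alternation
  position 7: exists -> forall <-- alternation
  position 8: forall -> exists <-- alternation
  position 9: exists -> exists
Total alternations = 7

7


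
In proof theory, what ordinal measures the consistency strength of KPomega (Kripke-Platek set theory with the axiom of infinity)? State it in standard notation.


The proof-theoretic ordinal of KPomega (Kripke-Platek set theory with the axiom of infinity) is a standard result in ordinal analysis.
This ordinal is the supremum of order types of primitive recursive well-orderings
that the theory can prove to be well-ordered.
For KPomega (Kripke-Platek set theory with the axiom of infinity), the proof-theoretic ordinal is psi_0(epsilon_{Omega+1}).

psi_0(epsilon_{Omega+1})


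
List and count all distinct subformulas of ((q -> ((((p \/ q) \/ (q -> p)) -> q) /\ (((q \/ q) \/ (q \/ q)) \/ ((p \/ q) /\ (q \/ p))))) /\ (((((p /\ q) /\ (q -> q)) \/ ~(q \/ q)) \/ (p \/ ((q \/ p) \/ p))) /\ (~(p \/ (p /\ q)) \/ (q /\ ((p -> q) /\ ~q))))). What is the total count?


Formula: ((q -> ((((p \/ q) \/ (q -> p)) -> q) /\ (((q \/ q) \/ (q \/ q)) \/ ((p \/ q) /\ (q \/ p))))) /\ (((((p /\ q) /\ (q -> q)) \/ ~(q \/ q)) \/ (p \/ ((q \/ p) \/ p))) /\ (~(p \/ (p /\ q)) \/ (q /\ ((p -> q) /\ ~q)))))
Subformulas found:
  1. p
  2. q
  3. ~q
  4. (q \/ p)
  5. (p /\ q)
  6. (q -> p)
  7. (q -> q)
  8. (p -> q)
  9. (p \/ q)
  10. (q \/ q)
  11. ~(q \/ q)
  12. ((q \/ p) \/ p)
  13. (p \/ (p /\ q))
  14. ((p -> q) /\ ~q)
  15. ~(p \/ (p /\ q))
  16. ((p /\ q) /\ (q -> q))
  17. ((p \/ q) /\ (q \/ p))
  18. ((q \/ q) \/ (q \/ q))
  19. (p \/ ((q \/ p) \/ p))
  20. ((p \/ q) \/ (q -> p))
  21. (q /\ ((p -> q) /\ ~q))
  22. (((p \/ q) \/ (q -> p)) -> q)
  23. (((p /\ q) /\ (q -> q)) \/ ~(q \/ q))
  24. (~(p \/ (p /\ q)) \/ (q /\ ((p -> q) /\ ~q)))
  25. (((q \/ q) \/ (q \/ q)) \/ ((p \/ q) /\ (q \/ p)))
  26. ((((p /\ q) /\ (q -> q)) \/ ~(q \/ q)) \/ (p \/ ((q \/ p) \/ p)))
  27. ((((p \/ q) \/ (q -> p)) -> q) /\ (((q \/ q) \/ (q \/ q)) \/ ((p \/ q) /\ (q \/ p))))
  28. (q -> ((((p \/ q) \/ (q -> p)) -> q) /\ (((q \/ q) \/ (q \/ q)) \/ ((p \/ q) /\ (q \/ p)))))
  29. (((((p /\ q) /\ (q -> q)) \/ ~(q \/ q)) \/ (p \/ ((q \/ p) \/ p))) /\ (~(p \/ (p /\ q)) \/ (q /\ ((p -> q) /\ ~q))))
  30. ((q -> ((((p \/ q) \/ (q -> p)) -> q) /\ (((q \/ q) \/ (q \/ q)) \/ ((p \/ q) /\ (q \/ p))))) /\ (((((p /\ q) /\ (q -> q)) \/ ~(q \/ q)) \/ (p \/ ((q \/ p) \/ p))) /\ (~(p \/ (p /\ q)) \/ (q /\ ((p -> q) /\ ~q)))))
Total distinct subformulas = 30

30


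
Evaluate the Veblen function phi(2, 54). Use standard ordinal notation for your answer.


phi(2, 54):
phi(2, beta) = zeta_beta (the beta-th zeta number, fixed point of epsilon).
phi(2, 54) = zeta_54

zeta_54


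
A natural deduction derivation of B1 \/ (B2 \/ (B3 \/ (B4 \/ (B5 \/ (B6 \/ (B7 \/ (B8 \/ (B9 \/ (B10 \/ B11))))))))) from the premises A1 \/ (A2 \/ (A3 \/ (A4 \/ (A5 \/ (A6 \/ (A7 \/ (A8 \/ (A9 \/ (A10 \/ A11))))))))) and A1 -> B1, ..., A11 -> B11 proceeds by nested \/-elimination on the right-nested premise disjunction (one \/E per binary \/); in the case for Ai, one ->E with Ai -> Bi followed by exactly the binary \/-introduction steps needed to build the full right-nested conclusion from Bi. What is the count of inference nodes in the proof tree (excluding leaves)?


Constructive dilemma with 11 branches, all disjunctions right-nested:
- \/E: the premise has 10 binary \/, each eliminated once: 10 nodes.
- ->E: one per case (Ai with Ai -> Bi gives Bi): 11 nodes.
- \/I: in case i < n, Bi needs 1 step to form Bi \/ (B(i+1) \/ ...) and then i-1 steps to prepend B(i-1), ..., B1, i.e. i steps; in case i = n, B11 needs 10 prepend steps.
  \/I total = (1 + 2 + ... + 10) + 10 = 55 + 10 = 65 nodes.
Total = 10 + 11 + 65 = 86

86


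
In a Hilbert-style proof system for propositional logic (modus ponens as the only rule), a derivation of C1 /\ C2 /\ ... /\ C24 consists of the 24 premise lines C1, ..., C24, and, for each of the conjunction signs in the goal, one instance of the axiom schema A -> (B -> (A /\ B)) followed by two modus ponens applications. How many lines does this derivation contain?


Conjoining 24 premises:
- 24 premise lines
- the goal has 23 conjunction signs; each costs 1 axiom instance + 2 MP = 3 lines: 3 * 23 = 69
Total = 24 + 69 = 93 lines.

93
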